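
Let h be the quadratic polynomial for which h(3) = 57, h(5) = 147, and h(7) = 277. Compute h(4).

Forward differences of the values at t = 3, 5, 7:
  h  : 57  147  277
  Δ  : 90  130
  Δ^2: 40
The second differences are constant, confirming degree 2.
Interpolating (Newton forward form) and evaluating at t = 4 gives h(4) = 97.

97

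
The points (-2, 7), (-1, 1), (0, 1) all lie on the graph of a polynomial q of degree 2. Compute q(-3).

Using the Lagrange interpolation formula with nodes -2, -1, 0:
  L_0(n) = (n + 1)n / 2
  L_1(n) = (n + 2)n / -1
  L_2(n) = (n + 2)(n + 1) / 2
Then q(n) = 7·L_0(n) + 1·L_1(n) + 1·L_2(n).
Expanding and collecting terms gives q(n) = 3n² + 3n + 1.
Evaluating at n = -3: q(-3) = 19.

19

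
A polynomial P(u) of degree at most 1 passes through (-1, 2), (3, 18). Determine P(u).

Write P(u) = au + b. Substituting each data point gives a linear system:
  -a + b = 2
  3a + b = 18
Solving the system yields a = 4, b = 6.
So P(u) = 4u + 6.
Check: P(3) = 18. ✓

P(u) = 4u + 6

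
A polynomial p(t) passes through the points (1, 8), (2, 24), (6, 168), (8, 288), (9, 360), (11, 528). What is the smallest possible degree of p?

Divided differences on the nodes 1, 2, 6, 8, 9, 11:
  order 0: 8  24  168  288  360  528
  order 1: 16  36  60  72  84
  order 2: 4  4  4  4
  order 3: 0  0  0
  order 4: 0  0
  order 5: 0
The order-2 divided differences are all 4 (nonzero) and every higher order vanishes, so the data lies on a polynomial of degree exactly 2.

2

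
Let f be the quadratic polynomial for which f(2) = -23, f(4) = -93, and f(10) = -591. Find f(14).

Using the Lagrange interpolation formula with nodes 2, 4, 10:
  L_0(x) = (x - 4)(x - 10) / 16
  L_1(x) = (x - 2)(x - 10) / -12
  L_2(x) = (x - 2)(x - 4) / 48
Then f(x) = -23·L_0(x) - 93·L_1(x) - 591·L_2(x).
Expanding and collecting terms gives f(x) = -6x² + x - 1.
Evaluating at x = 14: f(14) = -1163.

-1163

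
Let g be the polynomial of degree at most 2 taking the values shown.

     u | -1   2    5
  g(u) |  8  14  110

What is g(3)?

Forward differences of the values at u = -1, 2, 5:
  g  : 8  14  110
  Δ  : 6  96
  Δ^2: 90
The second differences are constant, confirming degree 2.
Interpolating (Newton forward form) and evaluating at u = 3 gives g(3) = 36.

36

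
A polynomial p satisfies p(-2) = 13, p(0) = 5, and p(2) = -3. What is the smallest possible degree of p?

Forward differences of the values at n = -2, 0, 2:
  p  : 13  5  -3
  Δ  : -8  -8
  Δ^2: 0
The first differences are constant (-8) and nonzero, while all higher differences vanish, so the minimal degree is 1.

1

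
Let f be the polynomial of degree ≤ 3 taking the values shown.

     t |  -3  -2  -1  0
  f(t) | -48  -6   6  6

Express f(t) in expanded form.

f(t) = 3t^3 + 3t^2 + 6

Write f(t) = at^3 + bt^2 + ct + d. Substituting each data point gives a linear system:
  -27a + 9b - 3c + d = -48
  -8a + 4b - 2c + d = -6
  -a + b - c + d = 6
  d = 6
Solving the system yields a = 3, b = 3, c = 0, d = 6.
So f(t) = 3t^3 + 3t^2 + 6.
Check: f(-2) = -6. ✓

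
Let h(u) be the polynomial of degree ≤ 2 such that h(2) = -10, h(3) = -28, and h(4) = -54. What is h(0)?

Forward differences of the values at u = 2, 3, 4:
  h  : -10  -28  -54
  Δ  : -18  -26
  Δ^2: -8
The second differences are constant, confirming degree 2.
Interpolating (Newton forward form) and evaluating at u = 0 gives h(0) = 2.

2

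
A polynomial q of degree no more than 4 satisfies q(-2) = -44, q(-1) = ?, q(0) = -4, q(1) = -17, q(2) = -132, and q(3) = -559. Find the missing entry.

-3

On equispaced nodes a degree-4 polynomial has vanishing fifth forward difference, so
  - q(-2) + 5·q(-1) - 10·q(0) + 10·q(1) - 5·q(2) + q(3) = 0.
Substituting the known values and solving for q(-1):
  5·q(-1) = -15
  q(-1) = -3.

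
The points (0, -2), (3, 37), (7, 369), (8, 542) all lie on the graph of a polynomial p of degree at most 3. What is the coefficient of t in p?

Write p(t) = at^3 + bt^2 + ct + d. Substituting each data point gives a linear system:
  d = -2
  27a + 9b + 3c + d = 37
  343a + 49b + 7c + d = 369
  512a + 64b + 8c + d = 542
Solving the system yields a = 1, b = 0, c = 4, d = -2.
So p(t) = t³ + 4t - 2.
The coefficient of t is 4.

4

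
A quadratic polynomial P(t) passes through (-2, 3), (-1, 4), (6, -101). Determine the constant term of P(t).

Write P(t) = at^2 + bt + c. Substituting each data point gives a linear system:
  4a - 2b + c = 3
  a - b + c = 4
  36a + 6b + c = -101
Solving the system yields a = -2, b = -5, c = 1.
So P(t) = -2t² - 5t + 1.
The constant term is 1.

1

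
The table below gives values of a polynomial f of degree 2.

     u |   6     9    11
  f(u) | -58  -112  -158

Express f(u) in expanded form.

f(u) = -u^2 - 3u - 4

Using the Lagrange interpolation formula with nodes 6, 9, 11:
  L_0(u) = (u - 9)(u - 11) / 15
  L_1(u) = (u - 6)(u - 11) / -6
  L_2(u) = (u - 6)(u - 9) / 10
Then f(u) = -58·L_0(u) - 112·L_1(u) - 158·L_2(u).
Expanding and collecting terms gives f(u) = -u^2 - 3u - 4.
Check: f(9) = -112. ✓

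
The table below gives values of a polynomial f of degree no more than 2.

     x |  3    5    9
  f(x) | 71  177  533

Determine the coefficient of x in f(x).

Write f(x) = ax^2 + bx + c. Substituting each data point gives a linear system:
  9a + 3b + c = 71
  25a + 5b + c = 177
  81a + 9b + c = 533
Solving the system yields a = 6, b = 5, c = 2.
So f(x) = 6x² + 5x + 2.
The coefficient of x is 5.

5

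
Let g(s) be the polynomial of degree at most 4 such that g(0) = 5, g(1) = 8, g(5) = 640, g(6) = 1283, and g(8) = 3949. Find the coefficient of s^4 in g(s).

1

Write g(s) = as^4 + bs^3 + cs^2 + ds + e. Substituting each data point gives a linear system:
  e = 5
  a + b + c + d + e = 8
  625a + 125b + 25c + 5d + e = 640
  1296a + 216b + 36c + 6d + e = 1283
  4096a + 512b + 64c + 8d + e = 3949
Solving the system yields a = 1, b = -1, c = 6, d = -3, e = 5.
So g(s) = s^4 - s^3 + 6s^2 - 3s + 5.
The leading coefficient is 1.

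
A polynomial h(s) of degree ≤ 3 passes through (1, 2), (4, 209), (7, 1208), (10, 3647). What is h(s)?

h(s) = 4s^3 - 4s^2 + 5s - 3

Using the Lagrange interpolation formula with nodes 1, 4, 7, 10:
  L_0(s) = (s - 4)(s - 7)(s - 10) / -162
  L_1(s) = (s - 1)(s - 7)(s - 10) / 54
  L_2(s) = (s - 1)(s - 4)(s - 10) / -54
  L_3(s) = (s - 1)(s - 4)(s - 7) / 162
Then h(s) = 2·L_0(s) + 209·L_1(s) + 1208·L_2(s) + 3647·L_3(s).
Expanding and collecting terms gives h(s) = 4s³ - 4s² + 5s - 3.
Check: h(4) = 209. ✓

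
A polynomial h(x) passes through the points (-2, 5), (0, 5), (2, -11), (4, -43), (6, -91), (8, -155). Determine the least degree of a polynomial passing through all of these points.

2

Forward differences of the values at x = -2, 0, 2, 4, 6, 8:
  h  : 5  5  -11  -43  -91  -155
  Δ  : 0  -16  -32  -48  -64
  Δ^2: -16  -16  -16  -16
  Δ^3: 0  0  0
  Δ^4: 0  0
  Δ^5: 0
The second differences are constant (-16) and nonzero, while all higher differences vanish, so the minimal degree is 2.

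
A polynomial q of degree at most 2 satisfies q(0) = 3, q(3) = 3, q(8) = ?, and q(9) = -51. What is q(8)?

The 3 known points determine the degree-2 polynomial uniquely.
Write q(u) = au^2 + bu + c. Substituting each data point gives a linear system:
  c = 3
  9a + 3b + c = 3
  81a + 9b + c = -51
Solving the system yields a = -1, b = 3, c = 3.
So q(u) = -u^2 + 3u + 3.
Then q(8) = -37.

-37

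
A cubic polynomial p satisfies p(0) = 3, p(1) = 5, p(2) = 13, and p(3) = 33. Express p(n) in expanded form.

Write p(n) = an^3 + bn^2 + cn + d. Substituting each data point gives a linear system:
  d = 3
  a + b + c + d = 5
  8a + 4b + 2c + d = 13
  27a + 9b + 3c + d = 33
Solving the system yields a = 1, b = 0, c = 1, d = 3.
So p(n) = n^3 + n + 3.
Check: p(3) = 33. ✓

p(n) = n^3 + n + 3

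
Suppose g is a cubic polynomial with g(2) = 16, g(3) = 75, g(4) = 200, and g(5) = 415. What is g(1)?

Using the Lagrange interpolation formula with nodes 2, 3, 4, 5:
  L_0(x) = (x - 3)(x - 4)(x - 5) / -6
  L_1(x) = (x - 2)(x - 4)(x - 5) / 2
  L_2(x) = (x - 2)(x - 3)(x - 5) / -2
  L_3(x) = (x - 2)(x - 3)(x - 4) / 6
Then g(x) = 16·L_0(x) + 75·L_1(x) + 200·L_2(x) + 415·L_3(x).
Expanding and collecting terms gives g(x) = 4x³ - 3x² - 2x.
Evaluating at x = 1: g(1) = -1.

-1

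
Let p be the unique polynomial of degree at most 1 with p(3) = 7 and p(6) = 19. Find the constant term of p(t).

Write p(t) = at + b. Substituting each data point gives a linear system:
  3a + b = 7
  6a + b = 19
Solving the system yields a = 4, b = -5.
So p(t) = 4t - 5.
The constant term is -5.

-5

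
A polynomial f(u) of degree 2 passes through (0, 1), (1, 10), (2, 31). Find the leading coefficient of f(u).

Write f(u) = au^2 + bu + c. Substituting each data point gives a linear system:
  c = 1
  a + b + c = 10
  4a + 2b + c = 31
Solving the system yields a = 6, b = 3, c = 1.
So f(u) = 6u^2 + 3u + 1.
The leading coefficient is 6.

6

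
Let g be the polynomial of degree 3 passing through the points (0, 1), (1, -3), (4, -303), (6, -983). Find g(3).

-131

Write g(n) = an^3 + bn^2 + cn + d. Substituting each data point gives a linear system:
  d = 1
  a + b + c + d = -3
  64a + 16b + 4c + d = -303
  216a + 36b + 6c + d = -983
Solving the system yields a = -4, b = -4, c = 4, d = 1.
So g(n) = -4n³ - 4n² + 4n + 1.
Then g(3) = -131.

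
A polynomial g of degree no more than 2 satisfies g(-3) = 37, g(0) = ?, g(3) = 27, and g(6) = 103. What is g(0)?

The 3 known points determine the degree-2 polynomial uniquely.
Write g(n) = an^2 + bn + c. Substituting each data point gives a linear system:
  9a - 3b + c = 37
  9a + 3b + c = 27
  36a + 6b + c = 103
Solving the system yields a = 3, b = -5/3, c = 5.
So g(n) = 3n^2 - (5/3)n + 5.
Then g(0) = 5.

5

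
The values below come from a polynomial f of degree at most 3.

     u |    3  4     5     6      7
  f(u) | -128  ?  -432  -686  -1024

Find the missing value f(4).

On equispaced nodes a degree-3 polynomial has vanishing fourth forward difference, so
  f(3) - 4·f(4) + 6·f(5) - 4·f(6) + f(7) = 0.
Substituting the known values and solving for f(4):
  -4·f(4) = 1000
  f(4) = -250.

-250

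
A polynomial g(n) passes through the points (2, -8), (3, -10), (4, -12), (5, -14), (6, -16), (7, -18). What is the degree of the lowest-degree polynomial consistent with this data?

Forward differences of the values at n = 2, 3, 4, 5, 6, 7:
  g  : -8  -10  -12  -14  -16  -18
  Δ  : -2  -2  -2  -2  -2
  Δ^2: 0  0  0  0
  Δ^3: 0  0  0
  Δ^4: 0  0
  Δ^5: 0
The first differences are constant (-2) and nonzero, while all higher differences vanish, so the minimal degree is 1.

1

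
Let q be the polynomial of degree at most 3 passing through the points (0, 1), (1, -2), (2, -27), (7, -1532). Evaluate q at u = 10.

Write q(u) = au^3 + bu^2 + cu + d. Substituting each data point gives a linear system:
  d = 1
  a + b + c + d = -2
  8a + 4b + 2c + d = -27
  343a + 49b + 7c + d = -1532
Solving the system yields a = -5, b = 4, c = -2, d = 1.
So q(u) = -5u³ + 4u² - 2u + 1.
Then q(10) = -4619.

-4619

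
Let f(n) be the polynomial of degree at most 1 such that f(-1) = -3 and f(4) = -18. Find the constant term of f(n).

-6

Write f(n) = an + b. Substituting each data point gives a linear system:
  -a + b = -3
  4a + b = -18
Solving the system yields a = -3, b = -6.
So f(n) = -3n - 6.
The constant term is -6.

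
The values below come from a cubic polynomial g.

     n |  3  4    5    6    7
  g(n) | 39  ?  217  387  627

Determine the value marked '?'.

On equispaced nodes a degree-3 polynomial has vanishing fourth forward difference, so
  g(3) - 4·g(4) + 6·g(5) - 4·g(6) + g(7) = 0.
Substituting the known values and solving for g(4):
  -4·g(4) = -420
  g(4) = 105.

105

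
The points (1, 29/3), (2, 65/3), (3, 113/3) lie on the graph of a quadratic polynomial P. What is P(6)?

329/3

Using the Lagrange interpolation formula with nodes 1, 2, 3:
  L_0(s) = (s - 2)(s - 3) / 2
  L_1(s) = (s - 1)(s - 3) / -1
  L_2(s) = (s - 1)(s - 2) / 2
Then P(s) = 29/3·L_0(s) + 65/3·L_1(s) + 113/3·L_2(s).
Expanding and collecting terms gives P(s) = 2s^2 + 6s + 5/3.
Evaluating at s = 6: P(6) = 329/3.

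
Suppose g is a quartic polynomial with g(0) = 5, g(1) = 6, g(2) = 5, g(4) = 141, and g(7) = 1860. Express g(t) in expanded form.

Write g(t) = at^4 + bt^3 + ct^2 + dt + e. Substituting each data point gives a linear system:
  e = 5
  a + b + c + d + e = 6
  16a + 8b + 4c + 2d + e = 5
  256a + 64b + 16c + 4d + e = 141
  2401a + 343b + 49c + 7d + e = 1860
Solving the system yields a = 1, b = -1, c = -5, d = 6, e = 5.
So g(t) = t⁴ - t³ - 5t² + 6t + 5.
Check: g(2) = 5. ✓

g(t) = t^4 - t^3 - 5t^2 + 6t + 5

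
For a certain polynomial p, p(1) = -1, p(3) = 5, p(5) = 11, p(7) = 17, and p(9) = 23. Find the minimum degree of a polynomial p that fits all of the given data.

Forward differences of the values at s = 1, 3, 5, 7, 9:
  p  : -1  5  11  17  23
  Δ  : 6  6  6  6
  Δ^2: 0  0  0
  Δ^3: 0  0
  Δ^4: 0
The first differences are constant (6) and nonzero, while all higher differences vanish, so the minimal degree is 1.

1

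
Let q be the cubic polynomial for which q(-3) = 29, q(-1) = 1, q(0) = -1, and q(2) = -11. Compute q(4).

-69

Write q(s) = as^3 + bs^2 + cs + d. Substituting each data point gives a linear system:
  -27a + 9b - 3c + d = 29
  -a + b - c + d = 1
  d = -1
  8a + 4b + 2c + d = -11
Solving the system yields a = -1, b = 0, c = -1, d = -1.
So q(s) = -s^3 - s - 1.
Then q(4) = -69.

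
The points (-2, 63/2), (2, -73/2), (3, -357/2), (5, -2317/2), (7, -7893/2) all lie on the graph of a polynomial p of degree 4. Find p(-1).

Write p(s) = as^4 + bs^3 + cs^2 + ds + e. Substituting each data point gives a linear system:
  16a - 8b + 4c - 2d + e = 63/2
  16a + 8b + 4c + 2d + e = -73/2
  81a + 27b + 9c + 3d + e = -357/2
  625a + 125b + 25c + 5d + e = -2317/2
  2401a + 343b + 49c + 7d + e = -7893/2
Solving the system yields a = -1, b = -5, c = 3, d = 3, e = 3/2.
So p(s) = -s^4 - 5s^3 + 3s^2 + 3s + 3/2.
Then p(-1) = 11/2.

11/2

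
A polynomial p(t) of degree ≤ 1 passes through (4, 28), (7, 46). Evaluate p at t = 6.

40

Write p(t) = at + b. Substituting each data point gives a linear system:
  4a + b = 28
  7a + b = 46
Solving the system yields a = 6, b = 4.
So p(t) = 6t + 4.
Then p(6) = 40.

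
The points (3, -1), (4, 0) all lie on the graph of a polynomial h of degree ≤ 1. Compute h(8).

4

Using the Lagrange interpolation formula with nodes 3, 4:
  L_0(n) = (n - 4) / -1
  L_1(n) = (n - 3) / 1
Then h(n) = -1·L_0(n) + 0·L_1(n).
Expanding and collecting terms gives h(n) = n - 4.
Evaluating at n = 8: h(8) = 4.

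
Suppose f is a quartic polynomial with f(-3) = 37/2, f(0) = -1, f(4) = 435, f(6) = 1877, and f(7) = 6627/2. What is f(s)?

Using the Lagrange interpolation formula with nodes -3, 0, 4, 6, 7:
  L_0(s) = s(s - 4)(s - 6)(s - 7) / 1890
  L_1(s) = (s + 3)(s - 4)(s - 6)(s - 7) / -504
  L_2(s) = (s + 3)s(s - 6)(s - 7) / 168
  L_3(s) = (s + 3)s(s - 4)(s - 7) / -108
  L_4(s) = (s + 3)s(s - 4)(s - 6) / 210
Then f(s) = 37/2·L_0(s) - 1·L_1(s) + 435·L_2(s) + 1877·L_3(s) + 6627/2·L_4(s).
Expanding and collecting terms gives f(s) = s⁴ + (5/2)s³ + s² + s - 1.
Check: f(7) = 6627/2. ✓

f(s) = s^4 + (5/2)s^3 + s^2 + s - 1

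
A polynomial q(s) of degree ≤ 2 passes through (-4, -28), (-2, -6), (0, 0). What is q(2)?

-10

Write q(s) = as^2 + bs + c. Substituting each data point gives a linear system:
  16a - 4b + c = -28
  4a - 2b + c = -6
  c = 0
Solving the system yields a = -2, b = -1, c = 0.
So q(s) = -2s^2 - s.
Then q(2) = -10.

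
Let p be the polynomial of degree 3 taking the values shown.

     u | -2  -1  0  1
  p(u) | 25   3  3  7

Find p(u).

Write p(u) = au^3 + bu^2 + cu + d. Substituting each data point gives a linear system:
  -8a + 4b - 2c + d = 25
  -a + b - c + d = 3
  d = 3
  a + b + c + d = 7
Solving the system yields a = -3, b = 2, c = 5, d = 3.
So p(u) = -3u^3 + 2u^2 + 5u + 3.
Check: p(-1) = 3. ✓

p(u) = -3u^3 + 2u^2 + 5u + 3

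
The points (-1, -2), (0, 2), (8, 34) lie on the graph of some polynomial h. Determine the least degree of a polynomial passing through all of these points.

1

Divided differences on the nodes -1, 0, 8:
  order 0: -2  2  34
  order 1: 4  4
  order 2: 0
The order-1 divided differences are all 4 (nonzero) and every higher order vanishes, so the data lies on a polynomial of degree exactly 1.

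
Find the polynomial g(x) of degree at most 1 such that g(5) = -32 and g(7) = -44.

Write g(x) = ax + b. Substituting each data point gives a linear system:
  5a + b = -32
  7a + b = -44
Solving the system yields a = -6, b = -2.
So g(x) = -6x - 2.
Check: g(5) = -32. ✓

g(x) = -6x - 2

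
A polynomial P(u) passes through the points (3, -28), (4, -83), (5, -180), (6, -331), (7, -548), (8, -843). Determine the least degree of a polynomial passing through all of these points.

3

Forward differences of the values at u = 3, 4, 5, 6, 7, 8:
  P  : -28  -83  -180  -331  -548  -843
  Δ  : -55  -97  -151  -217  -295
  Δ^2: -42  -54  -66  -78
  Δ^3: -12  -12  -12
  Δ^4: 0  0
  Δ^5: 0
The third differences are constant (-12) and nonzero, while all higher differences vanish, so the minimal degree is 3.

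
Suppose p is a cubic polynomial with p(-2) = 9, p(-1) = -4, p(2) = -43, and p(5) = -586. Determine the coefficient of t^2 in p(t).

Write p(t) = at^3 + bt^2 + ct + d. Substituting each data point gives a linear system:
  -8a + 4b - 2c + d = 9
  -a + b - c + d = -4
  8a + 4b + 2c + d = -43
  125a + 25b + 5c + d = -586
Solving the system yields a = -4, b = -4, c = 3, d = -1.
So p(t) = -4t^3 - 4t^2 + 3t - 1.
The coefficient of t^2 is -4.

-4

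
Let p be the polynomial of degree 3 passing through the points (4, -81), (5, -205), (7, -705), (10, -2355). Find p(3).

Using the Lagrange interpolation formula with nodes 4, 5, 7, 10:
  L_0(n) = (n - 5)(n - 7)(n - 10) / -18
  L_1(n) = (n - 4)(n - 7)(n - 10) / 10
  L_2(n) = (n - 4)(n - 5)(n - 10) / -18
  L_3(n) = (n - 4)(n - 5)(n - 7) / 90
Then p(n) = -81·L_0(n) - 205·L_1(n) - 705·L_2(n) - 2355·L_3(n).
Expanding and collecting terms gives p(n) = -3n^3 + 6n^2 + 5n - 5.
Evaluating at n = 3: p(3) = -17.

-17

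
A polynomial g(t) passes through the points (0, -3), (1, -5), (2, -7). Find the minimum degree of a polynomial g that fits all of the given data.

Forward differences of the values at t = 0, 1, 2:
  g  : -3  -5  -7
  Δ  : -2  -2
  Δ^2: 0
The first differences are constant (-2) and nonzero, while all higher differences vanish, so the minimal degree is 1.

1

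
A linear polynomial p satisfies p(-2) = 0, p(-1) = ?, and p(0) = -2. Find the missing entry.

On equispaced nodes a degree-1 polynomial has vanishing second forward difference, so
  p(-2) - 2·p(-1) + p(0) = 0.
Substituting the known values and solving for p(-1):
  -2·p(-1) = 2
  p(-1) = -1.

-1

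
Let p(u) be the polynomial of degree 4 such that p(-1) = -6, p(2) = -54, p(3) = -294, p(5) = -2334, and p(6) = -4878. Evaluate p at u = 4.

Write p(u) = au^4 + bu^3 + cu^2 + du + e. Substituting each data point gives a linear system:
  a - b + c - d + e = -6
  16a + 8b + 4c + 2d + e = -54
  81a + 27b + 9c + 3d + e = -294
  625a + 125b + 25c + 5d + e = -2334
  1296a + 216b + 36c + 6d + e = -4878
Solving the system yields a = -4, b = 2, c = -4, d = 2, e = 6.
So p(u) = -4u^4 + 2u^3 - 4u^2 + 2u + 6.
Then p(4) = -946.

-946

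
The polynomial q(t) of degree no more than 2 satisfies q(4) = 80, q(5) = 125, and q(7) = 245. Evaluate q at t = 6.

180

Write q(t) = at^2 + bt + c. Substituting each data point gives a linear system:
  16a + 4b + c = 80
  25a + 5b + c = 125
  49a + 7b + c = 245
Solving the system yields a = 5, b = 0, c = 0.
So q(t) = 5t².
Then q(6) = 180.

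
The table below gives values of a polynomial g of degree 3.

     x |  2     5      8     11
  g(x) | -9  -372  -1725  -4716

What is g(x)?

g(x) = -4x^3 + 5x^2 + 3

Write g(x) = ax^3 + bx^2 + cx + d. Substituting each data point gives a linear system:
  8a + 4b + 2c + d = -9
  125a + 25b + 5c + d = -372
  512a + 64b + 8c + d = -1725
  1331a + 121b + 11c + d = -4716
Solving the system yields a = -4, b = 5, c = 0, d = 3.
So g(x) = -4x³ + 5x² + 3.
Check: g(5) = -372. ✓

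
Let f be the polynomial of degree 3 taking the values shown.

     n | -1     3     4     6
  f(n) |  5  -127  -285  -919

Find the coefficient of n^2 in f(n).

-1

Write f(n) = an^3 + bn^2 + cn + d. Substituting each data point gives a linear system:
  -a + b - c + d = 5
  27a + 9b + 3c + d = -127
  64a + 16b + 4c + d = -285
  216a + 36b + 6c + d = -919
Solving the system yields a = -4, b = -1, c = -3, d = -1.
So f(n) = -4n^3 - n^2 - 3n - 1.
The coefficient of n^2 is -1.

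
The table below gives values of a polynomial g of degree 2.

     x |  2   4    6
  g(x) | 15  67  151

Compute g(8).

Write g(x) = ax^2 + bx + c. Substituting each data point gives a linear system:
  4a + 2b + c = 15
  16a + 4b + c = 67
  36a + 6b + c = 151
Solving the system yields a = 4, b = 2, c = -5.
So g(x) = 4x^2 + 2x - 5.
Then g(8) = 267.

267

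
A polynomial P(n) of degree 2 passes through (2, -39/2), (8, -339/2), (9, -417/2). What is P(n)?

Using the Lagrange interpolation formula with nodes 2, 8, 9:
  L_0(n) = (n - 8)(n - 9) / 42
  L_1(n) = (n - 2)(n - 9) / -6
  L_2(n) = (n - 2)(n - 8) / 7
Then P(n) = -39/2·L_0(n) - 339/2·L_1(n) - 417/2·L_2(n).
Expanding and collecting terms gives P(n) = -2n² - 5n - 3/2.
Check: P(2) = -39/2. ✓

P(n) = -2n^2 - 5n - 3/2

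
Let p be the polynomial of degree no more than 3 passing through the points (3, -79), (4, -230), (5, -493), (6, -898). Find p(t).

Using the Lagrange interpolation formula with nodes 3, 4, 5, 6:
  L_0(t) = (t - 4)(t - 5)(t - 6) / -6
  L_1(t) = (t - 3)(t - 5)(t - 6) / 2
  L_2(t) = (t - 3)(t - 4)(t - 6) / -2
  L_3(t) = (t - 3)(t - 4)(t - 5) / 6
Then p(t) = -79·L_0(t) - 230·L_1(t) - 493·L_2(t) - 898·L_3(t).
Expanding and collecting terms gives p(t) = -5t³ + 4t² + 6t + 2.
Check: p(4) = -230. ✓

p(t) = -5t^3 + 4t^2 + 6t + 2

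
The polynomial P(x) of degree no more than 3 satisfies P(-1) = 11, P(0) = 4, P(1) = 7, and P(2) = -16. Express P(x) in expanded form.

Write P(x) = ax^3 + bx^2 + cx + d. Substituting each data point gives a linear system:
  -a + b - c + d = 11
  d = 4
  a + b + c + d = 7
  8a + 4b + 2c + d = -16
Solving the system yields a = -6, b = 5, c = 4, d = 4.
So P(x) = -6x³ + 5x² + 4x + 4.
Check: P(0) = 4. ✓

P(x) = -6x^3 + 5x^2 + 4x + 4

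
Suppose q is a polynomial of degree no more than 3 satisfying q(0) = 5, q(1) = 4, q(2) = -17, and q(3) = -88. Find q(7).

Write q(t) = at^3 + bt^2 + ct + d. Substituting each data point gives a linear system:
  d = 5
  a + b + c + d = 4
  8a + 4b + 2c + d = -17
  27a + 9b + 3c + d = -88
Solving the system yields a = -5, b = 5, c = -1, d = 5.
So q(t) = -5t^3 + 5t^2 - t + 5.
Then q(7) = -1472.

-1472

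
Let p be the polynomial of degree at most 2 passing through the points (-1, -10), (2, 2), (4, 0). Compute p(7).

-18

Write p(t) = at^2 + bt + c. Substituting each data point gives a linear system:
  a - b + c = -10
  4a + 2b + c = 2
  16a + 4b + c = 0
Solving the system yields a = -1, b = 5, c = -4.
So p(t) = -t² + 5t - 4.
Then p(7) = -18.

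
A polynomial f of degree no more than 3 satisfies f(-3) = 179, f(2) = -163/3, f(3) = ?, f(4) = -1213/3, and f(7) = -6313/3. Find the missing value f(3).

-175

The 4 known points determine the degree-3 polynomial uniquely.
Write f(s) = as^3 + bs^2 + cs + d. Substituting each data point gives a linear system:
  -27a + 9b - 3c + d = 179
  8a + 4b + 2c + d = -163/3
  64a + 16b + 4c + d = -1213/3
  343a + 49b + 7c + d = -6313/3
Solving the system yields a = -6, b = -1/3, c = -5, d = 5.
So f(s) = -6s³ - (1/3)s² - 5s + 5.
Then f(3) = -175.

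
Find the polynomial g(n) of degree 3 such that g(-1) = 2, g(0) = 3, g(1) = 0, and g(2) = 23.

g(n) = 5n^3 - 2n^2 - 6n + 3

Write g(n) = an^3 + bn^2 + cn + d. Substituting each data point gives a linear system:
  -a + b - c + d = 2
  d = 3
  a + b + c + d = 0
  8a + 4b + 2c + d = 23
Solving the system yields a = 5, b = -2, c = -6, d = 3.
So g(n) = 5n^3 - 2n^2 - 6n + 3.
Check: g(1) = 0. ✓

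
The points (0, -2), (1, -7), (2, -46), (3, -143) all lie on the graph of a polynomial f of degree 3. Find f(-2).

2

Using the Lagrange interpolation formula with nodes 0, 1, 2, 3:
  L_0(x) = (x - 1)(x - 2)(x - 3) / -6
  L_1(x) = x(x - 2)(x - 3) / 2
  L_2(x) = x(x - 1)(x - 3) / -2
  L_3(x) = x(x - 1)(x - 2) / 6
Then f(x) = -2·L_0(x) - 7·L_1(x) - 46·L_2(x) - 143·L_3(x).
Expanding and collecting terms gives f(x) = -4x³ - 5x² + 4x - 2.
Evaluating at x = -2: f(-2) = 2.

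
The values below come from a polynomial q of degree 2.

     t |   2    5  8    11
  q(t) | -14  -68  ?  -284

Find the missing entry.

-158

The 3 known points determine the degree-2 polynomial uniquely.
Write q(t) = at^2 + bt + c. Substituting each data point gives a linear system:
  4a + 2b + c = -14
  25a + 5b + c = -68
  121a + 11b + c = -284
Solving the system yields a = -2, b = -4, c = 2.
So q(t) = -2t² - 4t + 2.
Then q(8) = -158.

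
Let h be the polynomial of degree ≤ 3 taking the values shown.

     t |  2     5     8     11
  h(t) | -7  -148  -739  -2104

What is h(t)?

Using the Lagrange interpolation formula with nodes 2, 5, 8, 11:
  L_0(t) = (t - 5)(t - 8)(t - 11) / -162
  L_1(t) = (t - 2)(t - 8)(t - 11) / 54
  L_2(t) = (t - 2)(t - 5)(t - 11) / -54
  L_3(t) = (t - 2)(t - 5)(t - 8) / 162
Then h(t) = -7·L_0(t) - 148·L_1(t) - 739·L_2(t) - 2104·L_3(t).
Expanding and collecting terms gives h(t) = -2t^3 + 5t^2 - 4t - 3.
Check: h(11) = -2104. ✓

h(t) = -2t^3 + 5t^2 - 4t - 3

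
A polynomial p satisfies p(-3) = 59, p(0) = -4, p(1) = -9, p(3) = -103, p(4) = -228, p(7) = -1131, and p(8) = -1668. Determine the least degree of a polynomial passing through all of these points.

Divided differences on the nodes -3, 0, 1, 3, 4, 7, 8:
  order 0: 59  -4  -9  -103  -228  -1131  -1668
  order 1: -21  -5  -47  -125  -301  -537
  order 2: 4  -14  -26  -44  -59
  order 3: -3  -3  -3  -3
  order 4: 0  0  0
  order 5: 0  0
  order 6: 0
The order-3 divided differences are all -3 (nonzero) and every higher order vanishes, so the data lies on a polynomial of degree exactly 3.

3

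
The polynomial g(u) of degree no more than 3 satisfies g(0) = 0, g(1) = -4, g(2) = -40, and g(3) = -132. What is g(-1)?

-4

Write g(u) = au^3 + bu^2 + cu + d. Substituting each data point gives a linear system:
  d = 0
  a + b + c + d = -4
  8a + 4b + 2c + d = -40
  27a + 9b + 3c + d = -132
Solving the system yields a = -4, b = -4, c = 4, d = 0.
So g(u) = -4u^3 - 4u^2 + 4u.
Then g(-1) = -4.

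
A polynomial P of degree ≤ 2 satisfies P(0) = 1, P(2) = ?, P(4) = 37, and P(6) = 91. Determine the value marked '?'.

On equispaced nodes a degree-2 polynomial has vanishing third forward difference, so
  - P(0) + 3·P(2) - 3·P(4) + P(6) = 0.
Substituting the known values and solving for P(2):
  3·P(2) = 21
  P(2) = 7.

7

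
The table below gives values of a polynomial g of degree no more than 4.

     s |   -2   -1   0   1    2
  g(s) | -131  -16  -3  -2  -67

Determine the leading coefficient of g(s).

Write g(s) = as^4 + bs^3 + cs^2 + ds + e. Substituting each data point gives a linear system:
  16a - 8b + 4c - 2d + e = -131
  a - b + c - d + e = -16
  e = -3
  a + b + c + d + e = -2
  16a + 8b + 4c + 2d + e = -67
Solving the system yields a = -6, b = 3, c = 0, d = 4, e = -3.
So g(s) = -6s⁴ + 3s³ + 4s - 3.
The leading coefficient is -6.

-6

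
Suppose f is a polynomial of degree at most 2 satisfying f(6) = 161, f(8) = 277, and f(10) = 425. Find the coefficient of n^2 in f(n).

Write f(n) = an^2 + bn + c. Substituting each data point gives a linear system:
  36a + 6b + c = 161
  64a + 8b + c = 277
  100a + 10b + c = 425
Solving the system yields a = 4, b = 2, c = 5.
So f(n) = 4n^2 + 2n + 5.
The leading coefficient is 4.

4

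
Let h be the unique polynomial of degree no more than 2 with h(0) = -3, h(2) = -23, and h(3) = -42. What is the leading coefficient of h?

Write h(u) = au^2 + bu + c. Substituting each data point gives a linear system:
  c = -3
  4a + 2b + c = -23
  9a + 3b + c = -42
Solving the system yields a = -3, b = -4, c = -3.
So h(u) = -3u^2 - 4u - 3.
The leading coefficient is -3.

-3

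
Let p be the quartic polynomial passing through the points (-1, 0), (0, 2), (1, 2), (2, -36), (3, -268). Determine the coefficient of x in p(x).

-3

Write p(x) = ax^4 + bx^3 + cx^2 + dx + e. Substituting each data point gives a linear system:
  a - b + c - d + e = 0
  e = 2
  a + b + c + d + e = 2
  16a + 8b + 4c + 2d + e = -36
  81a + 27b + 9c + 3d + e = -268
Solving the system yields a = -5, b = 4, c = 4, d = -3, e = 2.
So p(x) = -5x⁴ + 4x³ + 4x² - 3x + 2.
The coefficient of x is -3.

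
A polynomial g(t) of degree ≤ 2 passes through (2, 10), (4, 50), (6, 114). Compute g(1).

-1

Write g(t) = at^2 + bt + c. Substituting each data point gives a linear system:
  4a + 2b + c = 10
  16a + 4b + c = 50
  36a + 6b + c = 114
Solving the system yields a = 3, b = 2, c = -6.
So g(t) = 3t^2 + 2t - 6.
Then g(1) = -1.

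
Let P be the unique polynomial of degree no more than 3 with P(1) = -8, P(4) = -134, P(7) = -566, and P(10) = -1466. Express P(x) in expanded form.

P(x) = -x^3 - 5x^2 + 4x - 6

Write P(x) = ax^3 + bx^2 + cx + d. Substituting each data point gives a linear system:
  a + b + c + d = -8
  64a + 16b + 4c + d = -134
  343a + 49b + 7c + d = -566
  1000a + 100b + 10c + d = -1466
Solving the system yields a = -1, b = -5, c = 4, d = -6.
So P(x) = -x^3 - 5x^2 + 4x - 6.
Check: P(10) = -1466. ✓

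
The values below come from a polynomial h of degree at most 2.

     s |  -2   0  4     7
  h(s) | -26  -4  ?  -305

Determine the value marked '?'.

-104

The 3 known points determine the degree-2 polynomial uniquely.
Write h(s) = as^2 + bs + c. Substituting each data point gives a linear system:
  4a - 2b + c = -26
  c = -4
  49a + 7b + c = -305
Solving the system yields a = -6, b = -1, c = -4.
So h(s) = -6s^2 - s - 4.
Then h(4) = -104.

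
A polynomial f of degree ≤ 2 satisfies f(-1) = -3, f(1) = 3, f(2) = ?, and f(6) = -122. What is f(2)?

The 3 known points determine the degree-2 polynomial uniquely.
Write f(n) = an^2 + bn + c. Substituting each data point gives a linear system:
  a - b + c = -3
  a + b + c = 3
  36a + 6b + c = -122
Solving the system yields a = -4, b = 3, c = 4.
So f(n) = -4n^2 + 3n + 4.
Then f(2) = -6.

-6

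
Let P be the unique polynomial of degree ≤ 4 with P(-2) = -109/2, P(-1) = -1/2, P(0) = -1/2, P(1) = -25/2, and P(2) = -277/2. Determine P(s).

P(s) = -6s^4 - 5s^3 - s - 1/2

Using the Lagrange interpolation formula with nodes -2, -1, 0, 1, 2:
  L_0(s) = (s + 1)s(s - 1)(s - 2) / 24
  L_1(s) = (s + 2)s(s - 1)(s - 2) / -6
  L_2(s) = (s + 2)(s + 1)(s - 1)(s - 2) / 4
  L_3(s) = (s + 2)(s + 1)s(s - 2) / -6
  L_4(s) = (s + 2)(s + 1)s(s - 1) / 24
Then P(s) = -109/2·L_0(s) - 1/2·L_1(s) - 1/2·L_2(s) - 25/2·L_3(s) - 277/2·L_4(s).
Expanding and collecting terms gives P(s) = -6s^4 - 5s^3 - s - 1/2.
Check: P(0) = -1/2. ✓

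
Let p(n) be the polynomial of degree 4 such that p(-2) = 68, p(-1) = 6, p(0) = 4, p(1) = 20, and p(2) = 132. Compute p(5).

3624

Write p(n) = an^4 + bn^3 + cn^2 + dn + e. Substituting each data point gives a linear system:
  16a - 8b + 4c - 2d + e = 68
  a - b + c - d + e = 6
  e = 4
  a + b + c + d + e = 20
  16a + 8b + 4c + 2d + e = 132
Solving the system yields a = 5, b = 3, c = 4, d = 4, e = 4.
So p(n) = 5n⁴ + 3n³ + 4n² + 4n + 4.
Then p(5) = 3624.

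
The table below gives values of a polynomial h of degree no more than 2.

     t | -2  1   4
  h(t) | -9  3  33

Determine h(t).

Write h(t) = at^2 + bt + c. Substituting each data point gives a linear system:
  4a - 2b + c = -9
  a + b + c = 3
  16a + 4b + c = 33
Solving the system yields a = 1, b = 5, c = -3.
So h(t) = t² + 5t - 3.
Check: h(-2) = -9. ✓

h(t) = t^2 + 5t - 3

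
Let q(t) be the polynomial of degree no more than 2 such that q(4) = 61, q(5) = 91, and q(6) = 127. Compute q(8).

Write q(t) = at^2 + bt + c. Substituting each data point gives a linear system:
  16a + 4b + c = 61
  25a + 5b + c = 91
  36a + 6b + c = 127
Solving the system yields a = 3, b = 3, c = 1.
So q(t) = 3t^2 + 3t + 1.
Then q(8) = 217.

217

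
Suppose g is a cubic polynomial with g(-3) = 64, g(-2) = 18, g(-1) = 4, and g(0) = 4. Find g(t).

g(t) = -3t^3 - 2t^2 + t + 4

Write g(t) = at^3 + bt^2 + ct + d. Substituting each data point gives a linear system:
  -27a + 9b - 3c + d = 64
  -8a + 4b - 2c + d = 18
  -a + b - c + d = 4
  d = 4
Solving the system yields a = -3, b = -2, c = 1, d = 4.
So g(t) = -3t^3 - 2t^2 + t + 4.
Check: g(0) = 4. ✓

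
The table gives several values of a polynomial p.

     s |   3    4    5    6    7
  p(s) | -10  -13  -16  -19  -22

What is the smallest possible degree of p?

1

Forward differences of the values at s = 3, 4, 5, 6, 7:
  p  : -10  -13  -16  -19  -22
  Δ  : -3  -3  -3  -3
  Δ^2: 0  0  0
  Δ^3: 0  0
  Δ^4: 0
The first differences are constant (-3) and nonzero, while all higher differences vanish, so the minimal degree is 1.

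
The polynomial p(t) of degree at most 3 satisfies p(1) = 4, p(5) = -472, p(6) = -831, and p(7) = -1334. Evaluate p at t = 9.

-2868

Write p(t) = at^3 + bt^2 + ct + d. Substituting each data point gives a linear system:
  a + b + c + d = 4
  125a + 25b + 5c + d = -472
  216a + 36b + 6c + d = -831
  343a + 49b + 7c + d = -1334
Solving the system yields a = -4, b = 0, c = 5, d = 3.
So p(t) = -4t^3 + 5t + 3.
Then p(9) = -2868.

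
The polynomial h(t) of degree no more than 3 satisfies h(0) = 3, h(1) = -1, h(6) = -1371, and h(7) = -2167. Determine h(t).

h(t) = -6t^3 - 3t^2 + 5t + 3

Write h(t) = at^3 + bt^2 + ct + d. Substituting each data point gives a linear system:
  d = 3
  a + b + c + d = -1
  216a + 36b + 6c + d = -1371
  343a + 49b + 7c + d = -2167
Solving the system yields a = -6, b = -3, c = 5, d = 3.
So h(t) = -6t^3 - 3t^2 + 5t + 3.
Check: h(0) = 3. ✓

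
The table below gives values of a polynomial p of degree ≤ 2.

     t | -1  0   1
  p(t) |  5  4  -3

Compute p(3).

-35

Forward differences of the values at t = -1, 0, 1:
  p  : 5  4  -3
  Δ  : -1  -7
  Δ^2: -6
The second differences are constant, confirming degree 2.
Interpolating (Newton forward form) and evaluating at t = 3 gives p(3) = -35.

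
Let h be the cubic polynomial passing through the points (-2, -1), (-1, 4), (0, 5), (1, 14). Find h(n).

Write h(n) = an^3 + bn^2 + cn + d. Substituting each data point gives a linear system:
  -8a + 4b - 2c + d = -1
  -a + b - c + d = 4
  d = 5
  a + b + c + d = 14
Solving the system yields a = 2, b = 4, c = 3, d = 5.
So h(n) = 2n^3 + 4n^2 + 3n + 5.
Check: h(-2) = -1. ✓

h(n) = 2n^3 + 4n^2 + 3n + 5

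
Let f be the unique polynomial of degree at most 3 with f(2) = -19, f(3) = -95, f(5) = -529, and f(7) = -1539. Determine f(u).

Write f(u) = au^3 + bu^2 + cu + d. Substituting each data point gives a linear system:
  8a + 4b + 2c + d = -19
  27a + 9b + 3c + d = -95
  125a + 25b + 5c + d = -529
  343a + 49b + 7c + d = -1539
Solving the system yields a = -5, b = 3, c = 4, d = 1.
So f(u) = -5u^3 + 3u^2 + 4u + 1.
Check: f(2) = -19. ✓

f(u) = -5u^3 + 3u^2 + 4u + 1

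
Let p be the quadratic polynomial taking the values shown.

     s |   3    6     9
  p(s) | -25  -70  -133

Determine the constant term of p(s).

2

Write p(s) = as^2 + bs + c. Substituting each data point gives a linear system:
  9a + 3b + c = -25
  36a + 6b + c = -70
  81a + 9b + c = -133
Solving the system yields a = -1, b = -6, c = 2.
So p(s) = -s² - 6s + 2.
The constant term is 2.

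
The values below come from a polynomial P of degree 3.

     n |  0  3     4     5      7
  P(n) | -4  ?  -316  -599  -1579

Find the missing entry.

-139

The 4 known points determine the degree-3 polynomial uniquely.
Write P(n) = an^3 + bn^2 + cn + d. Substituting each data point gives a linear system:
  d = -4
  64a + 16b + 4c + d = -316
  125a + 25b + 5c + d = -599
  343a + 49b + 7c + d = -1579
Solving the system yields a = -4, b = -5, c = 6, d = -4.
So P(n) = -4n^3 - 5n^2 + 6n - 4.
Then P(3) = -139.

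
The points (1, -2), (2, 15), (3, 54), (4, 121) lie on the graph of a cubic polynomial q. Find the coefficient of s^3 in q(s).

1

Write q(s) = as^3 + bs^2 + cs + d. Substituting each data point gives a linear system:
  a + b + c + d = -2
  8a + 4b + 2c + d = 15
  27a + 9b + 3c + d = 54
  64a + 16b + 4c + d = 121
Solving the system yields a = 1, b = 5, c = -5, d = -3.
So q(s) = s^3 + 5s^2 - 5s - 3.
The leading coefficient is 1.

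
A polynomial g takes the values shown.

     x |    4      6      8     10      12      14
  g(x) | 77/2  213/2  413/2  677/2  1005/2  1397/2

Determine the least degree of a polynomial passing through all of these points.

Forward differences of the values at x = 4, 6, 8, 10, 12, 14:
  g  : 77/2  213/2  413/2  677/2  1005/2  1397/2
  Δ  : 68  100  132  164  196
  Δ^2: 32  32  32  32
  Δ^3: 0  0  0
  Δ^4: 0  0
  Δ^5: 0
The second differences are constant (32) and nonzero, while all higher differences vanish, so the minimal degree is 2.

2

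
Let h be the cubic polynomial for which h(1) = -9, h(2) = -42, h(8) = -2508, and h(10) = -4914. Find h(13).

Write h(u) = au^3 + bu^2 + cu + d. Substituting each data point gives a linear system:
  a + b + c + d = -9
  8a + 4b + 2c + d = -42
  512a + 64b + 8c + d = -2508
  1000a + 100b + 10c + d = -4914
Solving the system yields a = -5, b = 1, c = -1, d = -4.
So h(u) = -5u^3 + u^2 - u - 4.
Then h(13) = -10833.

-10833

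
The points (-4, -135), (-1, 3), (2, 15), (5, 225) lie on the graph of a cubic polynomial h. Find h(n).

h(n) = 2n^3 - n^2 - n + 5

Using the Lagrange interpolation formula with nodes -4, -1, 2, 5:
  L_0(n) = (n + 1)(n - 2)(n - 5) / -162
  L_1(n) = (n + 4)(n - 2)(n - 5) / 54
  L_2(n) = (n + 4)(n + 1)(n - 5) / -54
  L_3(n) = (n + 4)(n + 1)(n - 2) / 162
Then h(n) = -135·L_0(n) + 3·L_1(n) + 15·L_2(n) + 225·L_3(n).
Expanding and collecting terms gives h(n) = 2n³ - n² - n + 5.
Check: h(-4) = -135. ✓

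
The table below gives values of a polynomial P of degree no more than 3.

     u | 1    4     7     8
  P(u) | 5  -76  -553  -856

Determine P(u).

P(u) = -2u^3 + 2u^2 + 5u

Using the Lagrange interpolation formula with nodes 1, 4, 7, 8:
  L_0(u) = (u - 4)(u - 7)(u - 8) / -126
  L_1(u) = (u - 1)(u - 7)(u - 8) / 36
  L_2(u) = (u - 1)(u - 4)(u - 8) / -18
  L_3(u) = (u - 1)(u - 4)(u - 7) / 28
Then P(u) = 5·L_0(u) - 76·L_1(u) - 553·L_2(u) - 856·L_3(u).
Expanding and collecting terms gives P(u) = -2u³ + 2u² + 5u.
Check: P(1) = 5. ✓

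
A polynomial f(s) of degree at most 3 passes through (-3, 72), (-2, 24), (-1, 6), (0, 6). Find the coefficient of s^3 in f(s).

-2

Write f(s) = as^3 + bs^2 + cs + d. Substituting each data point gives a linear system:
  -27a + 9b - 3c + d = 72
  -8a + 4b - 2c + d = 24
  -a + b - c + d = 6
  d = 6
Solving the system yields a = -2, b = 3, c = 5, d = 6.
So f(s) = -2s³ + 3s² + 5s + 6.
The leading coefficient is -2.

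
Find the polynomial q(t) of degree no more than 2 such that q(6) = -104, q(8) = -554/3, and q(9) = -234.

Write q(t) = at^2 + bt + c. Substituting each data point gives a linear system:
  36a + 6b + c = -104
  64a + 8b + c = -554/3
  81a + 9b + c = -234
Solving the system yields a = -3, b = 5/3, c = -6.
So q(t) = -3t^2 + (5/3)t - 6.
Check: q(8) = -554/3. ✓

q(t) = -3t^2 + (5/3)t - 6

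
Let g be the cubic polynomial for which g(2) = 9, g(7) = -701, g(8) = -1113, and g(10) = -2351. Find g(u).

Using the Lagrange interpolation formula with nodes 2, 7, 8, 10:
  L_0(u) = (u - 7)(u - 8)(u - 10) / -240
  L_1(u) = (u - 2)(u - 8)(u - 10) / 15
  L_2(u) = (u - 2)(u - 7)(u - 10) / -12
  L_3(u) = (u - 2)(u - 7)(u - 8) / 48
Then g(u) = 9·L_0(u) - 701·L_1(u) - 1113·L_2(u) - 2351·L_3(u).
Expanding and collecting terms gives g(u) = -3u^3 + 6u^2 + 5u - 1.
Check: g(10) = -2351. ✓

g(u) = -3u^3 + 6u^2 + 5u - 1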